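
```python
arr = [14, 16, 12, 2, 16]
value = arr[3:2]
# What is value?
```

arr has length 5. The slice arr[3:2] resolves to an empty index range, so the result is [].

[]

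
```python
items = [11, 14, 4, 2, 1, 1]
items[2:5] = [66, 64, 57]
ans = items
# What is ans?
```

items starts as [11, 14, 4, 2, 1, 1] (length 6). The slice items[2:5] covers indices [2, 3, 4] with values [4, 2, 1]. Replacing that slice with [66, 64, 57] (same length) produces [11, 14, 66, 64, 57, 1].

[11, 14, 66, 64, 57, 1]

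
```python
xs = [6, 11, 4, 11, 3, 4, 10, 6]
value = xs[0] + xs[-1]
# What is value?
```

xs has length 8. xs[0] = 6.
xs has length 8. Negative index -1 maps to positive index 8 + (-1) = 7. xs[7] = 6.
Sum: 6 + 6 = 12.

12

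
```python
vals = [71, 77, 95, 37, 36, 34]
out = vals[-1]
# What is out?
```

vals has length 6. Negative index -1 maps to positive index 6 + (-1) = 5. vals[5] = 34.

34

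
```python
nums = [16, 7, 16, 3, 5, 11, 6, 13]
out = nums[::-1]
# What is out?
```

nums has length 8. The slice nums[::-1] selects indices [7, 6, 5, 4, 3, 2, 1, 0] (7->13, 6->6, 5->11, 4->5, 3->3, 2->16, 1->7, 0->16), giving [13, 6, 11, 5, 3, 16, 7, 16].

[13, 6, 11, 5, 3, 16, 7, 16]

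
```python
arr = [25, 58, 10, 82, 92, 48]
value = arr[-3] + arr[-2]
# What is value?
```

arr has length 6. Negative index -3 maps to positive index 6 + (-3) = 3. arr[3] = 82.
arr has length 6. Negative index -2 maps to positive index 6 + (-2) = 4. arr[4] = 92.
Sum: 82 + 92 = 174.

174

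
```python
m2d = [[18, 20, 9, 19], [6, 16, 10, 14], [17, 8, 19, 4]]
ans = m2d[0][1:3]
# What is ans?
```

m2d[0] = [18, 20, 9, 19]. m2d[0] has length 4. The slice m2d[0][1:3] selects indices [1, 2] (1->20, 2->9), giving [20, 9].

[20, 9]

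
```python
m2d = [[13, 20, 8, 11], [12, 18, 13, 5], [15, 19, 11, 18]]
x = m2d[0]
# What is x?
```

m2d has 3 rows. Row 0 is [13, 20, 8, 11].

[13, 20, 8, 11]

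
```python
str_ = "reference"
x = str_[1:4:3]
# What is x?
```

str_ has length 9. The slice str_[1:4:3] selects indices [1] (1->'e'), giving 'e'.

'e'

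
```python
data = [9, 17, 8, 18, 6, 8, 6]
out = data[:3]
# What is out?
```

data has length 7. The slice data[:3] selects indices [0, 1, 2] (0->9, 1->17, 2->8), giving [9, 17, 8].

[9, 17, 8]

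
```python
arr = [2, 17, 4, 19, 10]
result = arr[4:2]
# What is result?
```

arr has length 5. The slice arr[4:2] resolves to an empty index range, so the result is [].

[]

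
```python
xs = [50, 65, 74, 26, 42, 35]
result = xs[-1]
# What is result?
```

xs has length 6. Negative index -1 maps to positive index 6 + (-1) = 5. xs[5] = 35.

35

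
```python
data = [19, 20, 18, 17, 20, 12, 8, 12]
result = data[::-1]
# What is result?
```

data has length 8. The slice data[::-1] selects indices [7, 6, 5, 4, 3, 2, 1, 0] (7->12, 6->8, 5->12, 4->20, 3->17, 2->18, 1->20, 0->19), giving [12, 8, 12, 20, 17, 18, 20, 19].

[12, 8, 12, 20, 17, 18, 20, 19]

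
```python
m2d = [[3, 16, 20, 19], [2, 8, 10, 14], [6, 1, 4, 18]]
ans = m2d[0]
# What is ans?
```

m2d has 3 rows. Row 0 is [3, 16, 20, 19].

[3, 16, 20, 19]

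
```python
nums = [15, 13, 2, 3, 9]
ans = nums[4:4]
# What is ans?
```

nums has length 5. The slice nums[4:4] resolves to an empty index range, so the result is [].

[]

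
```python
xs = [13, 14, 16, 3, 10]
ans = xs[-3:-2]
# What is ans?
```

xs has length 5. The slice xs[-3:-2] selects indices [2] (2->16), giving [16].

[16]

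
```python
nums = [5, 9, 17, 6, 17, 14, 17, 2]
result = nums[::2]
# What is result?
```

nums has length 8. The slice nums[::2] selects indices [0, 2, 4, 6] (0->5, 2->17, 4->17, 6->17), giving [5, 17, 17, 17].

[5, 17, 17, 17]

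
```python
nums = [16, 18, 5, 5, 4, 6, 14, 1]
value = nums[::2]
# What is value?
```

nums has length 8. The slice nums[::2] selects indices [0, 2, 4, 6] (0->16, 2->5, 4->4, 6->14), giving [16, 5, 4, 14].

[16, 5, 4, 14]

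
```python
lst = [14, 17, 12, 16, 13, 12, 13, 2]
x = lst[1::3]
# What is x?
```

lst has length 8. The slice lst[1::3] selects indices [1, 4, 7] (1->17, 4->13, 7->2), giving [17, 13, 2].

[17, 13, 2]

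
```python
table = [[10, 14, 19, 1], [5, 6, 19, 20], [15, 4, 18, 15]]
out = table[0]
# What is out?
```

table has 3 rows. Row 0 is [10, 14, 19, 1].

[10, 14, 19, 1]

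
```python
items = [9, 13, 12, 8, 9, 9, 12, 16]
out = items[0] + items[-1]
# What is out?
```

items has length 8. items[0] = 9.
items has length 8. Negative index -1 maps to positive index 8 + (-1) = 7. items[7] = 16.
Sum: 9 + 16 = 25.

25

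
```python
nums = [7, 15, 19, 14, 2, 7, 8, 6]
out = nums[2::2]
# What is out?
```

nums has length 8. The slice nums[2::2] selects indices [2, 4, 6] (2->19, 4->2, 6->8), giving [19, 2, 8].

[19, 2, 8]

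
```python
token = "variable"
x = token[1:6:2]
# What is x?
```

token has length 8. The slice token[1:6:2] selects indices [1, 3, 5] (1->'a', 3->'i', 5->'b'), giving 'aib'.

'aib'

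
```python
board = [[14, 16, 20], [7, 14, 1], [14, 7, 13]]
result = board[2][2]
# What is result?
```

board[2] = [14, 7, 13]. Taking column 2 of that row yields 13.

13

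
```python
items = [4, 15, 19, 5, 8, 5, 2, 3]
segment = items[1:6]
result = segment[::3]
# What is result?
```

items has length 8. The slice items[1:6] selects indices [1, 2, 3, 4, 5] (1->15, 2->19, 3->5, 4->8, 5->5), giving [15, 19, 5, 8, 5]. So segment = [15, 19, 5, 8, 5]. segment has length 5. The slice segment[::3] selects indices [0, 3] (0->15, 3->8), giving [15, 8].

[15, 8]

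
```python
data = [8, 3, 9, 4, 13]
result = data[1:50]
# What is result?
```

data has length 5. The slice data[1:50] selects indices [1, 2, 3, 4] (1->3, 2->9, 3->4, 4->13), giving [3, 9, 4, 13].

[3, 9, 4, 13]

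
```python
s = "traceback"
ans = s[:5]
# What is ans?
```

s has length 9. The slice s[:5] selects indices [0, 1, 2, 3, 4] (0->'t', 1->'r', 2->'a', 3->'c', 4->'e'), giving 'trace'.

'trace'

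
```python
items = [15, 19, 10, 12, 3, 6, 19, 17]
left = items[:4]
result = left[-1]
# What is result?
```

items has length 8. The slice items[:4] selects indices [0, 1, 2, 3] (0->15, 1->19, 2->10, 3->12), giving [15, 19, 10, 12]. So left = [15, 19, 10, 12]. Then left[-1] = 12.

12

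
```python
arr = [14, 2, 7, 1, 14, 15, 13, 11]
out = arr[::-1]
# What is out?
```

arr has length 8. The slice arr[::-1] selects indices [7, 6, 5, 4, 3, 2, 1, 0] (7->11, 6->13, 5->15, 4->14, 3->1, 2->7, 1->2, 0->14), giving [11, 13, 15, 14, 1, 7, 2, 14].

[11, 13, 15, 14, 1, 7, 2, 14]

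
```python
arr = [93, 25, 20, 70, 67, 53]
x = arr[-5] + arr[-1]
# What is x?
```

arr has length 6. Negative index -5 maps to positive index 6 + (-5) = 1. arr[1] = 25.
arr has length 6. Negative index -1 maps to positive index 6 + (-1) = 5. arr[5] = 53.
Sum: 25 + 53 = 78.

78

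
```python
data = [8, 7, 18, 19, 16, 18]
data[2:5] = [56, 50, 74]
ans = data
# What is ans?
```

data starts as [8, 7, 18, 19, 16, 18] (length 6). The slice data[2:5] covers indices [2, 3, 4] with values [18, 19, 16]. Replacing that slice with [56, 50, 74] (same length) produces [8, 7, 56, 50, 74, 18].

[8, 7, 56, 50, 74, 18]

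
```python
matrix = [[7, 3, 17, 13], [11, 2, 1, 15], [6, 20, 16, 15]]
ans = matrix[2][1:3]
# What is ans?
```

matrix[2] = [6, 20, 16, 15]. matrix[2] has length 4. The slice matrix[2][1:3] selects indices [1, 2] (1->20, 2->16), giving [20, 16].

[20, 16]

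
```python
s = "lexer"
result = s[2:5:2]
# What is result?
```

s has length 5. The slice s[2:5:2] selects indices [2, 4] (2->'x', 4->'r'), giving 'xr'.

'xr'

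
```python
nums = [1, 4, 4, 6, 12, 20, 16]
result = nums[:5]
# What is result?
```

nums has length 7. The slice nums[:5] selects indices [0, 1, 2, 3, 4] (0->1, 1->4, 2->4, 3->6, 4->12), giving [1, 4, 4, 6, 12].

[1, 4, 4, 6, 12]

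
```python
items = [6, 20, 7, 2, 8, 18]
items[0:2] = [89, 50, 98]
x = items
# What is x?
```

items starts as [6, 20, 7, 2, 8, 18] (length 6). The slice items[0:2] covers indices [0, 1] with values [6, 20]. Replacing that slice with [89, 50, 98] (different length) produces [89, 50, 98, 7, 2, 8, 18].

[89, 50, 98, 7, 2, 8, 18]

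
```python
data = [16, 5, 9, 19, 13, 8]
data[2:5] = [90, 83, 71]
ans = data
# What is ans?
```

data starts as [16, 5, 9, 19, 13, 8] (length 6). The slice data[2:5] covers indices [2, 3, 4] with values [9, 19, 13]. Replacing that slice with [90, 83, 71] (same length) produces [16, 5, 90, 83, 71, 8].

[16, 5, 90, 83, 71, 8]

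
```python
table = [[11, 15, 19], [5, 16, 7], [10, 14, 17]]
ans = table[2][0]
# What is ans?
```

table[2] = [10, 14, 17]. Taking column 0 of that row yields 10.

10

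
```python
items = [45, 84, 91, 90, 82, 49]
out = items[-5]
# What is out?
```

items has length 6. Negative index -5 maps to positive index 6 + (-5) = 1. items[1] = 84.

84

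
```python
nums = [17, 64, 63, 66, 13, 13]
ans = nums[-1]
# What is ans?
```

nums has length 6. Negative index -1 maps to positive index 6 + (-1) = 5. nums[5] = 13.

13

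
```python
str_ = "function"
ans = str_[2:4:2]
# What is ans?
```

str_ has length 8. The slice str_[2:4:2] selects indices [2] (2->'n'), giving 'n'.

'n'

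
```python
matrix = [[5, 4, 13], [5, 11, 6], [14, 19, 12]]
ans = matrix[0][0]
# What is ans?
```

matrix[0] = [5, 4, 13]. Taking column 0 of that row yields 5.

5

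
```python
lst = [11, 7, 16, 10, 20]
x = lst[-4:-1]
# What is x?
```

lst has length 5. The slice lst[-4:-1] selects indices [1, 2, 3] (1->7, 2->16, 3->10), giving [7, 16, 10].

[7, 16, 10]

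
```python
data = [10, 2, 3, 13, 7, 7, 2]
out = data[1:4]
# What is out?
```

data has length 7. The slice data[1:4] selects indices [1, 2, 3] (1->2, 2->3, 3->13), giving [2, 3, 13].

[2, 3, 13]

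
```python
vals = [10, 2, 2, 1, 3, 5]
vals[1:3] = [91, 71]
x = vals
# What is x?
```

vals starts as [10, 2, 2, 1, 3, 5] (length 6). The slice vals[1:3] covers indices [1, 2] with values [2, 2]. Replacing that slice with [91, 71] (same length) produces [10, 91, 71, 1, 3, 5].

[10, 91, 71, 1, 3, 5]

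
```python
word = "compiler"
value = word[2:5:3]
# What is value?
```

word has length 8. The slice word[2:5:3] selects indices [2] (2->'m'), giving 'm'.

'm'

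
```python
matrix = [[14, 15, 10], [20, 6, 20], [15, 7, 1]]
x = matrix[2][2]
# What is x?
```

matrix[2] = [15, 7, 1]. Taking column 2 of that row yields 1.

1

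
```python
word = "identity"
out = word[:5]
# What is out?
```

word has length 8. The slice word[:5] selects indices [0, 1, 2, 3, 4] (0->'i', 1->'d', 2->'e', 3->'n', 4->'t'), giving 'ident'.

'ident'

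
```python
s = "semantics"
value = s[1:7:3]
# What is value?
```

s has length 9. The slice s[1:7:3] selects indices [1, 4] (1->'e', 4->'n'), giving 'en'.

'en'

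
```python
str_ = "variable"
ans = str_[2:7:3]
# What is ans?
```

str_ has length 8. The slice str_[2:7:3] selects indices [2, 5] (2->'r', 5->'b'), giving 'rb'.

'rb'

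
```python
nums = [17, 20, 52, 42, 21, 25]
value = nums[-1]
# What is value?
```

nums has length 6. Negative index -1 maps to positive index 6 + (-1) = 5. nums[5] = 25.

25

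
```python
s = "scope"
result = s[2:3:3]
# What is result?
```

s has length 5. The slice s[2:3:3] selects indices [2] (2->'o'), giving 'o'.

'o'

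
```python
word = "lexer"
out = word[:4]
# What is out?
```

word has length 5. The slice word[:4] selects indices [0, 1, 2, 3] (0->'l', 1->'e', 2->'x', 3->'e'), giving 'lexe'.

'lexe'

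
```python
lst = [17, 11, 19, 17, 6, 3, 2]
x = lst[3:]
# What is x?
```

lst has length 7. The slice lst[3:] selects indices [3, 4, 5, 6] (3->17, 4->6, 5->3, 6->2), giving [17, 6, 3, 2].

[17, 6, 3, 2]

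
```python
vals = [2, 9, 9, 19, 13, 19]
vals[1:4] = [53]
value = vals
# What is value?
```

vals starts as [2, 9, 9, 19, 13, 19] (length 6). The slice vals[1:4] covers indices [1, 2, 3] with values [9, 9, 19]. Replacing that slice with [53] (different length) produces [2, 53, 13, 19].

[2, 53, 13, 19]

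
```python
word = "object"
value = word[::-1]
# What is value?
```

word has length 6. The slice word[::-1] selects indices [5, 4, 3, 2, 1, 0] (5->'t', 4->'c', 3->'e', 2->'j', 1->'b', 0->'o'), giving 'tcejbo'.

'tcejbo'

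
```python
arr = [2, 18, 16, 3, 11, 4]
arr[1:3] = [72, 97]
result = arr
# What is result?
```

arr starts as [2, 18, 16, 3, 11, 4] (length 6). The slice arr[1:3] covers indices [1, 2] with values [18, 16]. Replacing that slice with [72, 97] (same length) produces [2, 72, 97, 3, 11, 4].

[2, 72, 97, 3, 11, 4]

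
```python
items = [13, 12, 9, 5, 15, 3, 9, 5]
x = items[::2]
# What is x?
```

items has length 8. The slice items[::2] selects indices [0, 2, 4, 6] (0->13, 2->9, 4->15, 6->9), giving [13, 9, 15, 9].

[13, 9, 15, 9]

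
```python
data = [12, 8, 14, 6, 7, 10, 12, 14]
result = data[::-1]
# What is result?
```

data has length 8. The slice data[::-1] selects indices [7, 6, 5, 4, 3, 2, 1, 0] (7->14, 6->12, 5->10, 4->7, 3->6, 2->14, 1->8, 0->12), giving [14, 12, 10, 7, 6, 14, 8, 12].

[14, 12, 10, 7, 6, 14, 8, 12]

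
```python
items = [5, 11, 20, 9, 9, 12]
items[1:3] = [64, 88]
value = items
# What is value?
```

items starts as [5, 11, 20, 9, 9, 12] (length 6). The slice items[1:3] covers indices [1, 2] with values [11, 20]. Replacing that slice with [64, 88] (same length) produces [5, 64, 88, 9, 9, 12].

[5, 64, 88, 9, 9, 12]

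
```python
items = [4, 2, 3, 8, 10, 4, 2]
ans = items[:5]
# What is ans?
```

items has length 7. The slice items[:5] selects indices [0, 1, 2, 3, 4] (0->4, 1->2, 2->3, 3->8, 4->10), giving [4, 2, 3, 8, 10].

[4, 2, 3, 8, 10]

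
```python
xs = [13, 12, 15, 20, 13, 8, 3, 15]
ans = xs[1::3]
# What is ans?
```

xs has length 8. The slice xs[1::3] selects indices [1, 4, 7] (1->12, 4->13, 7->15), giving [12, 13, 15].

[12, 13, 15]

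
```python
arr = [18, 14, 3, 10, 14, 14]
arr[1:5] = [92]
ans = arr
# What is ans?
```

arr starts as [18, 14, 3, 10, 14, 14] (length 6). The slice arr[1:5] covers indices [1, 2, 3, 4] with values [14, 3, 10, 14]. Replacing that slice with [92] (different length) produces [18, 92, 14].

[18, 92, 14]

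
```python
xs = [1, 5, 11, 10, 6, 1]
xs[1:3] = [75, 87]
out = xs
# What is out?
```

xs starts as [1, 5, 11, 10, 6, 1] (length 6). The slice xs[1:3] covers indices [1, 2] with values [5, 11]. Replacing that slice with [75, 87] (same length) produces [1, 75, 87, 10, 6, 1].

[1, 75, 87, 10, 6, 1]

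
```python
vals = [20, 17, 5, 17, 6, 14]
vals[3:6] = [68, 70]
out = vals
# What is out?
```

vals starts as [20, 17, 5, 17, 6, 14] (length 6). The slice vals[3:6] covers indices [3, 4, 5] with values [17, 6, 14]. Replacing that slice with [68, 70] (different length) produces [20, 17, 5, 68, 70].

[20, 17, 5, 68, 70]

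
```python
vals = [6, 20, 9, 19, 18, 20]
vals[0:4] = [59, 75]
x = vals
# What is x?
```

vals starts as [6, 20, 9, 19, 18, 20] (length 6). The slice vals[0:4] covers indices [0, 1, 2, 3] with values [6, 20, 9, 19]. Replacing that slice with [59, 75] (different length) produces [59, 75, 18, 20].

[59, 75, 18, 20]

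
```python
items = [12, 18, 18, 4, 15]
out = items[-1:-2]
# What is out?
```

items has length 5. The slice items[-1:-2] resolves to an empty index range, so the result is [].

[]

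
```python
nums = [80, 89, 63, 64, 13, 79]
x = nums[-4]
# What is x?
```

nums has length 6. Negative index -4 maps to positive index 6 + (-4) = 2. nums[2] = 63.

63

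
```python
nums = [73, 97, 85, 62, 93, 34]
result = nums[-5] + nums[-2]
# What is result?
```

nums has length 6. Negative index -5 maps to positive index 6 + (-5) = 1. nums[1] = 97.
nums has length 6. Negative index -2 maps to positive index 6 + (-2) = 4. nums[4] = 93.
Sum: 97 + 93 = 190.

190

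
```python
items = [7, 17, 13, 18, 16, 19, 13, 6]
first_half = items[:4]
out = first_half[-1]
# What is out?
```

items has length 8. The slice items[:4] selects indices [0, 1, 2, 3] (0->7, 1->17, 2->13, 3->18), giving [7, 17, 13, 18]. So first_half = [7, 17, 13, 18]. Then first_half[-1] = 18.

18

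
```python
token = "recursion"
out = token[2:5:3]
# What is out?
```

token has length 9. The slice token[2:5:3] selects indices [2] (2->'c'), giving 'c'.

'c'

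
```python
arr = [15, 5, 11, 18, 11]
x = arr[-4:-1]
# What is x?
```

arr has length 5. The slice arr[-4:-1] selects indices [1, 2, 3] (1->5, 2->11, 3->18), giving [5, 11, 18].

[5, 11, 18]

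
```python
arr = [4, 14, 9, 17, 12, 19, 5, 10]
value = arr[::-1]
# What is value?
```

arr has length 8. The slice arr[::-1] selects indices [7, 6, 5, 4, 3, 2, 1, 0] (7->10, 6->5, 5->19, 4->12, 3->17, 2->9, 1->14, 0->4), giving [10, 5, 19, 12, 17, 9, 14, 4].

[10, 5, 19, 12, 17, 9, 14, 4]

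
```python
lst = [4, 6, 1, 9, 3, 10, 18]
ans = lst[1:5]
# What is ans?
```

lst has length 7. The slice lst[1:5] selects indices [1, 2, 3, 4] (1->6, 2->1, 3->9, 4->3), giving [6, 1, 9, 3].

[6, 1, 9, 3]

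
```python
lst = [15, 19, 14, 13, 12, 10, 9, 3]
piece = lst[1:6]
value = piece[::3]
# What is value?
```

lst has length 8. The slice lst[1:6] selects indices [1, 2, 3, 4, 5] (1->19, 2->14, 3->13, 4->12, 5->10), giving [19, 14, 13, 12, 10]. So piece = [19, 14, 13, 12, 10]. piece has length 5. The slice piece[::3] selects indices [0, 3] (0->19, 3->12), giving [19, 12].

[19, 12]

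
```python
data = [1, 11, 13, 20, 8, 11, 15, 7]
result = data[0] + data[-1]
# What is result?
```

data has length 8. data[0] = 1.
data has length 8. Negative index -1 maps to positive index 8 + (-1) = 7. data[7] = 7.
Sum: 1 + 7 = 8.

8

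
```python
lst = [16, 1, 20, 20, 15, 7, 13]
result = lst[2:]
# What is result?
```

lst has length 7. The slice lst[2:] selects indices [2, 3, 4, 5, 6] (2->20, 3->20, 4->15, 5->7, 6->13), giving [20, 20, 15, 7, 13].

[20, 20, 15, 7, 13]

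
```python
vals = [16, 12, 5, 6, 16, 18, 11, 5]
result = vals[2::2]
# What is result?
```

vals has length 8. The slice vals[2::2] selects indices [2, 4, 6] (2->5, 4->16, 6->11), giving [5, 16, 11].

[5, 16, 11]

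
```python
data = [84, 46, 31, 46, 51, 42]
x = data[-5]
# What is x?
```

data has length 6. Negative index -5 maps to positive index 6 + (-5) = 1. data[1] = 46.

46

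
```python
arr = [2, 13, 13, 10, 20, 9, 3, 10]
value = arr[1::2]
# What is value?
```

arr has length 8. The slice arr[1::2] selects indices [1, 3, 5, 7] (1->13, 3->10, 5->9, 7->10), giving [13, 10, 9, 10].

[13, 10, 9, 10]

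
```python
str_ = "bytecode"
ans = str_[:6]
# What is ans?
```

str_ has length 8. The slice str_[:6] selects indices [0, 1, 2, 3, 4, 5] (0->'b', 1->'y', 2->'t', 3->'e', 4->'c', 5->'o'), giving 'byteco'.

'byteco'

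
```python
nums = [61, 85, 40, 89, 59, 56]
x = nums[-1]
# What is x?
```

nums has length 6. Negative index -1 maps to positive index 6 + (-1) = 5. nums[5] = 56.

56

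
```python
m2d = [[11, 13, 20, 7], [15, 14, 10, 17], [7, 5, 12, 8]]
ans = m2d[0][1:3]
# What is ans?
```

m2d[0] = [11, 13, 20, 7]. m2d[0] has length 4. The slice m2d[0][1:3] selects indices [1, 2] (1->13, 2->20), giving [13, 20].

[13, 20]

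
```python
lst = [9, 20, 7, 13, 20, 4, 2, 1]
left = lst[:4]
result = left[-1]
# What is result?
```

lst has length 8. The slice lst[:4] selects indices [0, 1, 2, 3] (0->9, 1->20, 2->7, 3->13), giving [9, 20, 7, 13]. So left = [9, 20, 7, 13]. Then left[-1] = 13.

13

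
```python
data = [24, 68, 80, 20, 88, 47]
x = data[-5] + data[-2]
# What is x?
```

data has length 6. Negative index -5 maps to positive index 6 + (-5) = 1. data[1] = 68.
data has length 6. Negative index -2 maps to positive index 6 + (-2) = 4. data[4] = 88.
Sum: 68 + 88 = 156.

156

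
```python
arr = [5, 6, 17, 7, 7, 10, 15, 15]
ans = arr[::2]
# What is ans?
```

arr has length 8. The slice arr[::2] selects indices [0, 2, 4, 6] (0->5, 2->17, 4->7, 6->15), giving [5, 17, 7, 15].

[5, 17, 7, 15]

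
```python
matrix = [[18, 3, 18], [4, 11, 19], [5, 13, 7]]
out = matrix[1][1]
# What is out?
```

matrix[1] = [4, 11, 19]. Taking column 1 of that row yields 11.

11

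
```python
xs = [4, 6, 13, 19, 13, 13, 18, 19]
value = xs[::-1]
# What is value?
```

xs has length 8. The slice xs[::-1] selects indices [7, 6, 5, 4, 3, 2, 1, 0] (7->19, 6->18, 5->13, 4->13, 3->19, 2->13, 1->6, 0->4), giving [19, 18, 13, 13, 19, 13, 6, 4].

[19, 18, 13, 13, 19, 13, 6, 4]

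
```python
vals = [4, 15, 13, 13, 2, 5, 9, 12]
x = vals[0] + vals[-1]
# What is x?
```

vals has length 8. vals[0] = 4.
vals has length 8. Negative index -1 maps to positive index 8 + (-1) = 7. vals[7] = 12.
Sum: 4 + 12 = 16.

16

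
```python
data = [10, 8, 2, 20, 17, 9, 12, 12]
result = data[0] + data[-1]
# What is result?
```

data has length 8. data[0] = 10.
data has length 8. Negative index -1 maps to positive index 8 + (-1) = 7. data[7] = 12.
Sum: 10 + 12 = 22.

22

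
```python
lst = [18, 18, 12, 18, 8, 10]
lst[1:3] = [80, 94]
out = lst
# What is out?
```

lst starts as [18, 18, 12, 18, 8, 10] (length 6). The slice lst[1:3] covers indices [1, 2] with values [18, 12]. Replacing that slice with [80, 94] (same length) produces [18, 80, 94, 18, 8, 10].

[18, 80, 94, 18, 8, 10]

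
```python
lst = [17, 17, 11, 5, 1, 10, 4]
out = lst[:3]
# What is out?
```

lst has length 7. The slice lst[:3] selects indices [0, 1, 2] (0->17, 1->17, 2->11), giving [17, 17, 11].

[17, 17, 11]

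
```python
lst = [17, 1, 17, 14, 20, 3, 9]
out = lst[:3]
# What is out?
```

lst has length 7. The slice lst[:3] selects indices [0, 1, 2] (0->17, 1->1, 2->17), giving [17, 1, 17].

[17, 1, 17]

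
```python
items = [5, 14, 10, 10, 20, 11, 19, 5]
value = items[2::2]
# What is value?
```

items has length 8. The slice items[2::2] selects indices [2, 4, 6] (2->10, 4->20, 6->19), giving [10, 20, 19].

[10, 20, 19]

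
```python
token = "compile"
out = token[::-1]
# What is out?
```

token has length 7. The slice token[::-1] selects indices [6, 5, 4, 3, 2, 1, 0] (6->'e', 5->'l', 4->'i', 3->'p', 2->'m', 1->'o', 0->'c'), giving 'elipmoc'.

'elipmoc'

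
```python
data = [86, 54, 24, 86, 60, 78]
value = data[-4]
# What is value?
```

data has length 6. Negative index -4 maps to positive index 6 + (-4) = 2. data[2] = 24.

24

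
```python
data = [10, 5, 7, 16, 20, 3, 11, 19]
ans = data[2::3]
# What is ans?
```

data has length 8. The slice data[2::3] selects indices [2, 5] (2->7, 5->3), giving [7, 3].

[7, 3]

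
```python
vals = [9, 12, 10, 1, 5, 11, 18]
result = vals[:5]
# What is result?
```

vals has length 7. The slice vals[:5] selects indices [0, 1, 2, 3, 4] (0->9, 1->12, 2->10, 3->1, 4->5), giving [9, 12, 10, 1, 5].

[9, 12, 10, 1, 5]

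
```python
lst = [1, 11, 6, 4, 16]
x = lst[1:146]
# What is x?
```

lst has length 5. The slice lst[1:146] selects indices [1, 2, 3, 4] (1->11, 2->6, 3->4, 4->16), giving [11, 6, 4, 16].

[11, 6, 4, 16]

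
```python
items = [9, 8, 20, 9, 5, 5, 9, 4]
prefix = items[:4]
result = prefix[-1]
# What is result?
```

items has length 8. The slice items[:4] selects indices [0, 1, 2, 3] (0->9, 1->8, 2->20, 3->9), giving [9, 8, 20, 9]. So prefix = [9, 8, 20, 9]. Then prefix[-1] = 9.

9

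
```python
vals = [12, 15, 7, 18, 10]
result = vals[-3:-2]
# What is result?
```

vals has length 5. The slice vals[-3:-2] selects indices [2] (2->7), giving [7].

[7]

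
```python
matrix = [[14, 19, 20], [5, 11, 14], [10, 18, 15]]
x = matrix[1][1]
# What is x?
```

matrix[1] = [5, 11, 14]. Taking column 1 of that row yields 11.

11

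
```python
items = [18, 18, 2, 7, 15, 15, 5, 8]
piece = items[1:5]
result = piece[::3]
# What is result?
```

items has length 8. The slice items[1:5] selects indices [1, 2, 3, 4] (1->18, 2->2, 3->7, 4->15), giving [18, 2, 7, 15]. So piece = [18, 2, 7, 15]. piece has length 4. The slice piece[::3] selects indices [0, 3] (0->18, 3->15), giving [18, 15].

[18, 15]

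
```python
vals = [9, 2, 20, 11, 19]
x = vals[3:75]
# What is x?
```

vals has length 5. The slice vals[3:75] selects indices [3, 4] (3->11, 4->19), giving [11, 19].

[11, 19]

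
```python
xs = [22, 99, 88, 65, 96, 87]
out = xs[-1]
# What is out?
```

xs has length 6. Negative index -1 maps to positive index 6 + (-1) = 5. xs[5] = 87.

87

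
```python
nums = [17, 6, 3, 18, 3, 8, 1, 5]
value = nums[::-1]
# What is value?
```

nums has length 8. The slice nums[::-1] selects indices [7, 6, 5, 4, 3, 2, 1, 0] (7->5, 6->1, 5->8, 4->3, 3->18, 2->3, 1->6, 0->17), giving [5, 1, 8, 3, 18, 3, 6, 17].

[5, 1, 8, 3, 18, 3, 6, 17]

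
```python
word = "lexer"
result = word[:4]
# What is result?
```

word has length 5. The slice word[:4] selects indices [0, 1, 2, 3] (0->'l', 1->'e', 2->'x', 3->'e'), giving 'lexe'.

'lexe'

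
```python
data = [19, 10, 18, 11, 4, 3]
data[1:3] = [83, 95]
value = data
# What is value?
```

data starts as [19, 10, 18, 11, 4, 3] (length 6). The slice data[1:3] covers indices [1, 2] with values [10, 18]. Replacing that slice with [83, 95] (same length) produces [19, 83, 95, 11, 4, 3].

[19, 83, 95, 11, 4, 3]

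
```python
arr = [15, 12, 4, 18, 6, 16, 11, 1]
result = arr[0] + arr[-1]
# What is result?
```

arr has length 8. arr[0] = 15.
arr has length 8. Negative index -1 maps to positive index 8 + (-1) = 7. arr[7] = 1.
Sum: 15 + 1 = 16.

16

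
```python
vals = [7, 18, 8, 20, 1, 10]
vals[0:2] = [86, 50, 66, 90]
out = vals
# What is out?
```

vals starts as [7, 18, 8, 20, 1, 10] (length 6). The slice vals[0:2] covers indices [0, 1] with values [7, 18]. Replacing that slice with [86, 50, 66, 90] (different length) produces [86, 50, 66, 90, 8, 20, 1, 10].

[86, 50, 66, 90, 8, 20, 1, 10]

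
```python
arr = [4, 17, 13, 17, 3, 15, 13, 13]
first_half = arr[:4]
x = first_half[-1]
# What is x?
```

arr has length 8. The slice arr[:4] selects indices [0, 1, 2, 3] (0->4, 1->17, 2->13, 3->17), giving [4, 17, 13, 17]. So first_half = [4, 17, 13, 17]. Then first_half[-1] = 17.

17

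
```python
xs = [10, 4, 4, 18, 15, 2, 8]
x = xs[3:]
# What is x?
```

xs has length 7. The slice xs[3:] selects indices [3, 4, 5, 6] (3->18, 4->15, 5->2, 6->8), giving [18, 15, 2, 8].

[18, 15, 2, 8]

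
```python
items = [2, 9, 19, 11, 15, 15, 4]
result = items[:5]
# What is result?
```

items has length 7. The slice items[:5] selects indices [0, 1, 2, 3, 4] (0->2, 1->9, 2->19, 3->11, 4->15), giving [2, 9, 19, 11, 15].

[2, 9, 19, 11, 15]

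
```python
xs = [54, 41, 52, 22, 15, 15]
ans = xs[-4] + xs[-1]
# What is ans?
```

xs has length 6. Negative index -4 maps to positive index 6 + (-4) = 2. xs[2] = 52.
xs has length 6. Negative index -1 maps to positive index 6 + (-1) = 5. xs[5] = 15.
Sum: 52 + 15 = 67.

67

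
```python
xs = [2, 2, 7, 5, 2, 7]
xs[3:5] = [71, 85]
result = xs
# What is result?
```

xs starts as [2, 2, 7, 5, 2, 7] (length 6). The slice xs[3:5] covers indices [3, 4] with values [5, 2]. Replacing that slice with [71, 85] (same length) produces [2, 2, 7, 71, 85, 7].

[2, 2, 7, 71, 85, 7]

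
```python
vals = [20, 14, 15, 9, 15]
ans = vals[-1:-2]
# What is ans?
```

vals has length 5. The slice vals[-1:-2] resolves to an empty index range, so the result is [].

[]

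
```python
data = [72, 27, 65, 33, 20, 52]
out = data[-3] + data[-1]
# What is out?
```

data has length 6. Negative index -3 maps to positive index 6 + (-3) = 3. data[3] = 33.
data has length 6. Negative index -1 maps to positive index 6 + (-1) = 5. data[5] = 52.
Sum: 33 + 52 = 85.

85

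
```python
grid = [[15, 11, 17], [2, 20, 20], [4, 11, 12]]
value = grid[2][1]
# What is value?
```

grid[2] = [4, 11, 12]. Taking column 1 of that row yields 11.

11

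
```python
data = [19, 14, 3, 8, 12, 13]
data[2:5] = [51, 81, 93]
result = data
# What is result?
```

data starts as [19, 14, 3, 8, 12, 13] (length 6). The slice data[2:5] covers indices [2, 3, 4] with values [3, 8, 12]. Replacing that slice with [51, 81, 93] (same length) produces [19, 14, 51, 81, 93, 13].

[19, 14, 51, 81, 93, 13]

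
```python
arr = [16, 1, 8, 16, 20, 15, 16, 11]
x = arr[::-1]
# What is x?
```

arr has length 8. The slice arr[::-1] selects indices [7, 6, 5, 4, 3, 2, 1, 0] (7->11, 6->16, 5->15, 4->20, 3->16, 2->8, 1->1, 0->16), giving [11, 16, 15, 20, 16, 8, 1, 16].

[11, 16, 15, 20, 16, 8, 1, 16]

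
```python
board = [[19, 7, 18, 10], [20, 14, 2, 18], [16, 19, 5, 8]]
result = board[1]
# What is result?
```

board has 3 rows. Row 1 is [20, 14, 2, 18].

[20, 14, 2, 18]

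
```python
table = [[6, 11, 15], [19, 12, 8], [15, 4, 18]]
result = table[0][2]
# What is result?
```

table[0] = [6, 11, 15]. Taking column 2 of that row yields 15.

15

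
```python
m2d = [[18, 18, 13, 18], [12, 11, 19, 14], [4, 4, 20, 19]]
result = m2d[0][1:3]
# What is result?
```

m2d[0] = [18, 18, 13, 18]. m2d[0] has length 4. The slice m2d[0][1:3] selects indices [1, 2] (1->18, 2->13), giving [18, 13].

[18, 13]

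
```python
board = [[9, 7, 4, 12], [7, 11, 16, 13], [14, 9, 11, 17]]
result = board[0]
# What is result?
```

board has 3 rows. Row 0 is [9, 7, 4, 12].

[9, 7, 4, 12]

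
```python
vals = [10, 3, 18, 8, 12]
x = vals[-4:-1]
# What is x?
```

vals has length 5. The slice vals[-4:-1] selects indices [1, 2, 3] (1->3, 2->18, 3->8), giving [3, 18, 8].

[3, 18, 8]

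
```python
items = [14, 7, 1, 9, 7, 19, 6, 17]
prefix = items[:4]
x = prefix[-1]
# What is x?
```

items has length 8. The slice items[:4] selects indices [0, 1, 2, 3] (0->14, 1->7, 2->1, 3->9), giving [14, 7, 1, 9]. So prefix = [14, 7, 1, 9]. Then prefix[-1] = 9.

9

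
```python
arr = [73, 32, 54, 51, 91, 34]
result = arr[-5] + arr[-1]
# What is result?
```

arr has length 6. Negative index -5 maps to positive index 6 + (-5) = 1. arr[1] = 32.
arr has length 6. Negative index -1 maps to positive index 6 + (-1) = 5. arr[5] = 34.
Sum: 32 + 34 = 66.

66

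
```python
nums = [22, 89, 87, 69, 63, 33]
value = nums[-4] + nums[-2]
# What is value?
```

nums has length 6. Negative index -4 maps to positive index 6 + (-4) = 2. nums[2] = 87.
nums has length 6. Negative index -2 maps to positive index 6 + (-2) = 4. nums[4] = 63.
Sum: 87 + 63 = 150.

150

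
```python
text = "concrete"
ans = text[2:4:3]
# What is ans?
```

text has length 8. The slice text[2:4:3] selects indices [2] (2->'n'), giving 'n'.

'n'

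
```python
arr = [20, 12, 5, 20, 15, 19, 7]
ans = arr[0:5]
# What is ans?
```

arr has length 7. The slice arr[0:5] selects indices [0, 1, 2, 3, 4] (0->20, 1->12, 2->5, 3->20, 4->15), giving [20, 12, 5, 20, 15].

[20, 12, 5, 20, 15]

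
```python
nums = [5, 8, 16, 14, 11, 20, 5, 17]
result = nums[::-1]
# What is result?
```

nums has length 8. The slice nums[::-1] selects indices [7, 6, 5, 4, 3, 2, 1, 0] (7->17, 6->5, 5->20, 4->11, 3->14, 2->16, 1->8, 0->5), giving [17, 5, 20, 11, 14, 16, 8, 5].

[17, 5, 20, 11, 14, 16, 8, 5]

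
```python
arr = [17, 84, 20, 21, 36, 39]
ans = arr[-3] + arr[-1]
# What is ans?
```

arr has length 6. Negative index -3 maps to positive index 6 + (-3) = 3. arr[3] = 21.
arr has length 6. Negative index -1 maps to positive index 6 + (-1) = 5. arr[5] = 39.
Sum: 21 + 39 = 60.

60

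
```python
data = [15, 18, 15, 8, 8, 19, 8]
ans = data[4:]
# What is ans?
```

data has length 7. The slice data[4:] selects indices [4, 5, 6] (4->8, 5->19, 6->8), giving [8, 19, 8].

[8, 19, 8]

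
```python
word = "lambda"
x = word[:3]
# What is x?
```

word has length 6. The slice word[:3] selects indices [0, 1, 2] (0->'l', 1->'a', 2->'m'), giving 'lam'.

'lam'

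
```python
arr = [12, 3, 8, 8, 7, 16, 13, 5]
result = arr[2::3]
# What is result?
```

arr has length 8. The slice arr[2::3] selects indices [2, 5] (2->8, 5->16), giving [8, 16].

[8, 16]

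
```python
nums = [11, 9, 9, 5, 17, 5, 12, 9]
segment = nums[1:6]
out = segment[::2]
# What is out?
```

nums has length 8. The slice nums[1:6] selects indices [1, 2, 3, 4, 5] (1->9, 2->9, 3->5, 4->17, 5->5), giving [9, 9, 5, 17, 5]. So segment = [9, 9, 5, 17, 5]. segment has length 5. The slice segment[::2] selects indices [0, 2, 4] (0->9, 2->5, 4->5), giving [9, 5, 5].

[9, 5, 5]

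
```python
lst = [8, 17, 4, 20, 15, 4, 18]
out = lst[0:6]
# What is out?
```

lst has length 7. The slice lst[0:6] selects indices [0, 1, 2, 3, 4, 5] (0->8, 1->17, 2->4, 3->20, 4->15, 5->4), giving [8, 17, 4, 20, 15, 4].

[8, 17, 4, 20, 15, 4]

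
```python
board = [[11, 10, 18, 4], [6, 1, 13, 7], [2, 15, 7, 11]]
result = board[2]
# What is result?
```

board has 3 rows. Row 2 is [2, 15, 7, 11].

[2, 15, 7, 11]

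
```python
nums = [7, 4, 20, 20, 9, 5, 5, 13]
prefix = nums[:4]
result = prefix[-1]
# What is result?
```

nums has length 8. The slice nums[:4] selects indices [0, 1, 2, 3] (0->7, 1->4, 2->20, 3->20), giving [7, 4, 20, 20]. So prefix = [7, 4, 20, 20]. Then prefix[-1] = 20.

20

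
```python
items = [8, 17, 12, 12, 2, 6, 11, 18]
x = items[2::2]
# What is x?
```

items has length 8. The slice items[2::2] selects indices [2, 4, 6] (2->12, 4->2, 6->11), giving [12, 2, 11].

[12, 2, 11]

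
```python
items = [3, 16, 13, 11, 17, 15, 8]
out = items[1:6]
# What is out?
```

items has length 7. The slice items[1:6] selects indices [1, 2, 3, 4, 5] (1->16, 2->13, 3->11, 4->17, 5->15), giving [16, 13, 11, 17, 15].

[16, 13, 11, 17, 15]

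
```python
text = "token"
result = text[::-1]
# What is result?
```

text has length 5. The slice text[::-1] selects indices [4, 3, 2, 1, 0] (4->'n', 3->'e', 2->'k', 1->'o', 0->'t'), giving 'nekot'.

'nekot'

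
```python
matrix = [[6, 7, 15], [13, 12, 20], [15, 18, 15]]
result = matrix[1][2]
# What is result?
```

matrix[1] = [13, 12, 20]. Taking column 2 of that row yields 20.

20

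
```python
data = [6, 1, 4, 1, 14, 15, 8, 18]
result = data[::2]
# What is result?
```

data has length 8. The slice data[::2] selects indices [0, 2, 4, 6] (0->6, 2->4, 4->14, 6->8), giving [6, 4, 14, 8].

[6, 4, 14, 8]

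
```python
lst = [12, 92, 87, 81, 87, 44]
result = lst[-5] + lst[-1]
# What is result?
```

lst has length 6. Negative index -5 maps to positive index 6 + (-5) = 1. lst[1] = 92.
lst has length 6. Negative index -1 maps to positive index 6 + (-1) = 5. lst[5] = 44.
Sum: 92 + 44 = 136.

136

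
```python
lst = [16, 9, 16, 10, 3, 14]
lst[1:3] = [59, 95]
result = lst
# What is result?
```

lst starts as [16, 9, 16, 10, 3, 14] (length 6). The slice lst[1:3] covers indices [1, 2] with values [9, 16]. Replacing that slice with [59, 95] (same length) produces [16, 59, 95, 10, 3, 14].

[16, 59, 95, 10, 3, 14]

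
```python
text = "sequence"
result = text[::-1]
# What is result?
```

text has length 8. The slice text[::-1] selects indices [7, 6, 5, 4, 3, 2, 1, 0] (7->'e', 6->'c', 5->'n', 4->'e', 3->'u', 2->'q', 1->'e', 0->'s'), giving 'ecneuqes'.

'ecneuqes'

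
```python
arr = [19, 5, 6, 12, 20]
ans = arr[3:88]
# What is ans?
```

arr has length 5. The slice arr[3:88] selects indices [3, 4] (3->12, 4->20), giving [12, 20].

[12, 20]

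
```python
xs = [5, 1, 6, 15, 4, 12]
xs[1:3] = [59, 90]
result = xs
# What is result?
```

xs starts as [5, 1, 6, 15, 4, 12] (length 6). The slice xs[1:3] covers indices [1, 2] with values [1, 6]. Replacing that slice with [59, 90] (same length) produces [5, 59, 90, 15, 4, 12].

[5, 59, 90, 15, 4, 12]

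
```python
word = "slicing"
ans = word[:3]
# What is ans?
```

word has length 7. The slice word[:3] selects indices [0, 1, 2] (0->'s', 1->'l', 2->'i'), giving 'sli'.

'sli'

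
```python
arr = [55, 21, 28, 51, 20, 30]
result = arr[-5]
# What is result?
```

arr has length 6. Negative index -5 maps to positive index 6 + (-5) = 1. arr[1] = 21.

21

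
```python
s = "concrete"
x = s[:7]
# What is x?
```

s has length 8. The slice s[:7] selects indices [0, 1, 2, 3, 4, 5, 6] (0->'c', 1->'o', 2->'n', 3->'c', 4->'r', 5->'e', 6->'t'), giving 'concret'.

'concret'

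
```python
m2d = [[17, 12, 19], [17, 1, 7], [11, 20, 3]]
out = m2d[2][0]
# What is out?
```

m2d[2] = [11, 20, 3]. Taking column 0 of that row yields 11.

11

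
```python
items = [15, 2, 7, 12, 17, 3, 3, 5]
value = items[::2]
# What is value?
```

items has length 8. The slice items[::2] selects indices [0, 2, 4, 6] (0->15, 2->7, 4->17, 6->3), giving [15, 7, 17, 3].

[15, 7, 17, 3]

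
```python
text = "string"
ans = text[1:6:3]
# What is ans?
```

text has length 6. The slice text[1:6:3] selects indices [1, 4] (1->'t', 4->'n'), giving 'tn'.

'tn'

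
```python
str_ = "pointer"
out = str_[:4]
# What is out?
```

str_ has length 7. The slice str_[:4] selects indices [0, 1, 2, 3] (0->'p', 1->'o', 2->'i', 3->'n'), giving 'poin'.

'poin'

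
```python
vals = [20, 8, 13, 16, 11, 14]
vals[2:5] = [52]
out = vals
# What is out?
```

vals starts as [20, 8, 13, 16, 11, 14] (length 6). The slice vals[2:5] covers indices [2, 3, 4] with values [13, 16, 11]. Replacing that slice with [52] (different length) produces [20, 8, 52, 14].

[20, 8, 52, 14]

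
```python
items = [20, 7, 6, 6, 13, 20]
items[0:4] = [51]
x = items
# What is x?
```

items starts as [20, 7, 6, 6, 13, 20] (length 6). The slice items[0:4] covers indices [0, 1, 2, 3] with values [20, 7, 6, 6]. Replacing that slice with [51] (different length) produces [51, 13, 20].

[51, 13, 20]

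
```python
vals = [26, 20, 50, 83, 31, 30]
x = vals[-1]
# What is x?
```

vals has length 6. Negative index -1 maps to positive index 6 + (-1) = 5. vals[5] = 30.

30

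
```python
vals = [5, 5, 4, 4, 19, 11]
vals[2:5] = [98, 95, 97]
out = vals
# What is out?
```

vals starts as [5, 5, 4, 4, 19, 11] (length 6). The slice vals[2:5] covers indices [2, 3, 4] with values [4, 4, 19]. Replacing that slice with [98, 95, 97] (same length) produces [5, 5, 98, 95, 97, 11].

[5, 5, 98, 95, 97, 11]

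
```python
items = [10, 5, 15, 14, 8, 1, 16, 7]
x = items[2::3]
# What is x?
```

items has length 8. The slice items[2::3] selects indices [2, 5] (2->15, 5->1), giving [15, 1].

[15, 1]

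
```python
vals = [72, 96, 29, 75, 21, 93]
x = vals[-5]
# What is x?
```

vals has length 6. Negative index -5 maps to positive index 6 + (-5) = 1. vals[1] = 96.

96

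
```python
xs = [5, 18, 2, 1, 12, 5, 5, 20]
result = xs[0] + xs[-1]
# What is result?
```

xs has length 8. xs[0] = 5.
xs has length 8. Negative index -1 maps to positive index 8 + (-1) = 7. xs[7] = 20.
Sum: 5 + 20 = 25.

25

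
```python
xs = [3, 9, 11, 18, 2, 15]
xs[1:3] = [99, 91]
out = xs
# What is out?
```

xs starts as [3, 9, 11, 18, 2, 15] (length 6). The slice xs[1:3] covers indices [1, 2] with values [9, 11]. Replacing that slice with [99, 91] (same length) produces [3, 99, 91, 18, 2, 15].

[3, 99, 91, 18, 2, 15]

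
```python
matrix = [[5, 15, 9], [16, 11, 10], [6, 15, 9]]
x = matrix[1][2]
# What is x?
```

matrix[1] = [16, 11, 10]. Taking column 2 of that row yields 10.

10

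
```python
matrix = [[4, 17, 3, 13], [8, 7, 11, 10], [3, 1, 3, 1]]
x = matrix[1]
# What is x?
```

matrix has 3 rows. Row 1 is [8, 7, 11, 10].

[8, 7, 11, 10]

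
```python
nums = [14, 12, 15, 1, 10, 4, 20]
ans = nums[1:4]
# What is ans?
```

nums has length 7. The slice nums[1:4] selects indices [1, 2, 3] (1->12, 2->15, 3->1), giving [12, 15, 1].

[12, 15, 1]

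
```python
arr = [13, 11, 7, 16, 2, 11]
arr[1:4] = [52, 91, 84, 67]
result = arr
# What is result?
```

arr starts as [13, 11, 7, 16, 2, 11] (length 6). The slice arr[1:4] covers indices [1, 2, 3] with values [11, 7, 16]. Replacing that slice with [52, 91, 84, 67] (different length) produces [13, 52, 91, 84, 67, 2, 11].

[13, 52, 91, 84, 67, 2, 11]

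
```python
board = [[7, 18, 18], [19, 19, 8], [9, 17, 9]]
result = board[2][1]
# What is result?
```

board[2] = [9, 17, 9]. Taking column 1 of that row yields 17.

17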